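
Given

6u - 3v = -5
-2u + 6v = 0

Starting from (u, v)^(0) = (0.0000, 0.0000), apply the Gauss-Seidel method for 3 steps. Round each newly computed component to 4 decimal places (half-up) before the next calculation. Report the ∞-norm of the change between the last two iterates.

Iteration 1:
  u = (-5 - (-3)·0.0000) / (6) = -0.8333
  v = (0 - (-2)·-0.8333) / (6) = -0.2778
Iteration 2:
  u = (-5 - (-3)·-0.2778) / (6) = -0.9722
  v = (0 - (-2)·-0.9722) / (6) = -0.3241
Iteration 3:
  u = (-5 - (-3)·-0.3241) / (6) = -0.9954
  v = (0 - (-2)·-0.9954) / (6) = -0.3318
Change: (-0.0232, -0.0077) → max |·| = 0.0232

0.0232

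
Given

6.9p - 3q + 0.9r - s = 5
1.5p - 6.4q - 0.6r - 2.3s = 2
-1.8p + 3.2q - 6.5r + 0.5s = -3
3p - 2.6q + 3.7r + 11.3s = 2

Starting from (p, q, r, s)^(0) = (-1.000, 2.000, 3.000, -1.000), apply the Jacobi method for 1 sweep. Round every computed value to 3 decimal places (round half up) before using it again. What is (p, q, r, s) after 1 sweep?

(1.058, -0.469, 1.646, -0.080)

Iteration 1:
  p = (5 - (-3)·2.000 - (0.9)·3.000 - (-1)·-1.000) / (6.9) = 1.058
  q = (2 - (1.5)·-1.000 - (-0.6)·3.000 - (-2.3)·-1.000) / (-6.4) = -0.469
  r = (-3 - (-1.8)·-1.000 - (3.2)·2.000 - (0.5)·-1.000) / (-6.5) = 1.646
  s = (2 - (3)·-1.000 - (-2.6)·2.000 - (3.7)·3.000) / (11.3) = -0.080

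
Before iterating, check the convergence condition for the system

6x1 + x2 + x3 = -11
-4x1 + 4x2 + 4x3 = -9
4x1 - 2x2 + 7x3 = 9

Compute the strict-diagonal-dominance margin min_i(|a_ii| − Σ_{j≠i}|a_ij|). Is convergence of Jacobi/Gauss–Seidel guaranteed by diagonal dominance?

-4

row 1: |6| − (1+1) = 4
row 2: |4| − (4+4) = -4
row 3: |7| − (4+2) = 1
minimum over rows = -4 → not strictly diagonally dominant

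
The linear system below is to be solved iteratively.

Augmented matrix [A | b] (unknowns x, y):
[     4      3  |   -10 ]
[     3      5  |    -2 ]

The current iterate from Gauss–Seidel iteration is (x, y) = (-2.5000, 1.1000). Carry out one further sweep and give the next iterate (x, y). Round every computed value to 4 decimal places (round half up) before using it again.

(-3.3250, 1.5950)

One sweep:
  x = (-10 - (3)·1.1000) / (4) = -3.3250
  y = (-2 - (3)·-3.3250) / (5) = 1.5950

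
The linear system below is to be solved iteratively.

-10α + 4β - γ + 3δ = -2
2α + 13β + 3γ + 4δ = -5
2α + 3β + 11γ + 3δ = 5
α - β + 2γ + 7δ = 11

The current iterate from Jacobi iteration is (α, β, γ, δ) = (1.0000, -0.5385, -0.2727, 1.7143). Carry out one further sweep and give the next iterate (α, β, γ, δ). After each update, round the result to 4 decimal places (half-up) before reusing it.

(0.5262, -1.0030, -0.0479, 1.4296)

One sweep:
  α = (-2 - (4)·-0.5385 - (-1)·-0.2727 - (3)·1.7143) / (-10) = 0.5262
  β = (-5 - (2)·1.0000 - (3)·-0.2727 - (4)·1.7143) / (13) = -1.0030
  γ = (5 - (2)·1.0000 - (3)·-0.5385 - (3)·1.7143) / (11) = -0.0479
  δ = (11 - (1)·1.0000 - (-1)·-0.5385 - (2)·-0.2727) / (7) = 1.4296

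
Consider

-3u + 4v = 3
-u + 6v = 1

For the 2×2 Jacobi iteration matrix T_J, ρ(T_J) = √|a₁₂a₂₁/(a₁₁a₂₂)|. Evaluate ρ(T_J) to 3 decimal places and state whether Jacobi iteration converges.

a₁₂a₂₁/(a₁₁a₂₂) = (4)·(-1) / ((-3)·(6)) = 0.222222
ρ = √|0.222222| = √0.222222 = 0.471
ρ < 1, so Jacobi converges

0.471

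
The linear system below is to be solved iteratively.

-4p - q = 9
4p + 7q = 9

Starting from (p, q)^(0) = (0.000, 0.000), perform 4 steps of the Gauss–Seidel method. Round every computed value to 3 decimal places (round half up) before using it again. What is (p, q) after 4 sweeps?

(-2.998, 2.999)

Iteration 1:
  p = (9 - (-1)·0.000) / (-4) = -2.250
  q = (9 - (4)·-2.250) / (7) = 2.571
Iteration 2:
  p = (9 - (-1)·2.571) / (-4) = -2.893
  q = (9 - (4)·-2.893) / (7) = 2.939
Iteration 3:
  p = (9 - (-1)·2.939) / (-4) = -2.985
  q = (9 - (4)·-2.985) / (7) = 2.991
Iteration 4:
  p = (9 - (-1)·2.991) / (-4) = -2.998
  q = (9 - (4)·-2.998) / (7) = 2.999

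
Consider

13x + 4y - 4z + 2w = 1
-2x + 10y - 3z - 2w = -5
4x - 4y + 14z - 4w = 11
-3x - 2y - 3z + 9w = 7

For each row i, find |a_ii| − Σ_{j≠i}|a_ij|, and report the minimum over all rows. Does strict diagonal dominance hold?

1

row 1: |13| − (4+4+2) = 3
row 2: |10| − (2+3+2) = 3
row 3: |14| − (4+4+4) = 2
row 4: |9| − (3+2+3) = 1
minimum over rows = 1 → strictly diagonally dominant (convergence guaranteed)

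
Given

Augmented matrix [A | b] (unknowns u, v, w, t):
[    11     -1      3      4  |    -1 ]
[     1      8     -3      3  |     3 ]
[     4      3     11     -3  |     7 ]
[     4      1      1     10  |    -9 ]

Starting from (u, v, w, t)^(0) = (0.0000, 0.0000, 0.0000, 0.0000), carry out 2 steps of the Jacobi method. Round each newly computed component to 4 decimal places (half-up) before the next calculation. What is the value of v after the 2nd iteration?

Iteration 1:
  u = (-1 - (-1)·0.0000 - (3)·0.0000 - (4)·0.0000) / (11) = -0.0909
  v = (3 - (1)·0.0000 - (-3)·0.0000 - (3)·0.0000) / (8) = 0.3750
  w = (7 - (4)·0.0000 - (3)·0.0000 - (-3)·0.0000) / (11) = 0.6364
  t = (-9 - (4)·0.0000 - (1)·0.0000 - (1)·0.0000) / (10) = -0.9000
Iteration 2:
  u = (-1 - (-1)·0.3750 - (3)·0.6364 - (4)·-0.9000) / (11) = 0.0969
  v = (3 - (1)·-0.0909 - (-3)·0.6364 - (3)·-0.9000) / (8) = 0.9625
  w = (7 - (4)·-0.0909 - (3)·0.3750 - (-3)·-0.9000) / (11) = 0.3217
  t = (-9 - (4)·-0.0909 - (1)·0.3750 - (1)·0.6364) / (10) = -0.9648

0.9625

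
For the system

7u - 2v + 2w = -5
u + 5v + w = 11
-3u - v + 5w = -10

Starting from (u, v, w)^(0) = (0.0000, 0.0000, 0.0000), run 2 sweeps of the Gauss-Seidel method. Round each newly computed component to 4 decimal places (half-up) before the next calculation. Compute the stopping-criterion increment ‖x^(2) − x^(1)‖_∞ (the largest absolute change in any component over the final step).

1.2294

Iteration 1:
  u = (-5 - (-2)·0.0000 - (2)·0.0000) / (7) = -0.7143
  v = (11 - (1)·-0.7143 - (1)·0.0000) / (5) = 2.3429
  w = (-10 - (-3)·-0.7143 - (-1)·2.3429) / (5) = -1.9600
Iteration 2:
  u = (-5 - (-2)·2.3429 - (2)·-1.9600) / (7) = 0.5151
  v = (11 - (1)·0.5151 - (1)·-1.9600) / (5) = 2.4890
  w = (-10 - (-3)·0.5151 - (-1)·2.4890) / (5) = -1.1931
Change: (1.2294, 0.1461, 0.7669) → max |·| = 1.2294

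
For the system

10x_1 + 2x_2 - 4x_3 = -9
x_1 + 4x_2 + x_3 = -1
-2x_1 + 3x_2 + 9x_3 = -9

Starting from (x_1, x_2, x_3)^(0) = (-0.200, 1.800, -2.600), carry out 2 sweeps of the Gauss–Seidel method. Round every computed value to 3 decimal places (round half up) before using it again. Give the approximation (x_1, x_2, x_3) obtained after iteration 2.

Iteration 1:
  x_1 = (-9 - (2)·1.800 - (-4)·-2.600) / (10) = -2.300
  x_2 = (-1 - (1)·-2.300 - (1)·-2.600) / (4) = 0.975
  x_3 = (-9 - (-2)·-2.300 - (3)·0.975) / (9) = -1.836
Iteration 2:
  x_1 = (-9 - (2)·0.975 - (-4)·-1.836) / (10) = -1.829
  x_2 = (-1 - (1)·-1.829 - (1)·-1.836) / (4) = 0.666
  x_3 = (-9 - (-2)·-1.829 - (3)·0.666) / (9) = -1.628

(-1.829, 0.666, -1.628)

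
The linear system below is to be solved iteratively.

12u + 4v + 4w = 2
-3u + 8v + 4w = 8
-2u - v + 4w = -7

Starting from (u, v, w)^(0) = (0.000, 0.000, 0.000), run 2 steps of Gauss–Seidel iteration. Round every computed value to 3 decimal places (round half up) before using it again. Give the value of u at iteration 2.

0.279

Iteration 1:
  u = (2 - (4)·0.000 - (4)·0.000) / (12) = 0.167
  v = (8 - (-3)·0.167 - (4)·0.000) / (8) = 1.063
  w = (-7 - (-2)·0.167 - (-1)·1.063) / (4) = -1.401
Iteration 2:
  u = (2 - (4)·1.063 - (4)·-1.401) / (12) = 0.279
  v = (8 - (-3)·0.279 - (4)·-1.401) / (8) = 1.805
  w = (-7 - (-2)·0.279 - (-1)·1.805) / (4) = -1.159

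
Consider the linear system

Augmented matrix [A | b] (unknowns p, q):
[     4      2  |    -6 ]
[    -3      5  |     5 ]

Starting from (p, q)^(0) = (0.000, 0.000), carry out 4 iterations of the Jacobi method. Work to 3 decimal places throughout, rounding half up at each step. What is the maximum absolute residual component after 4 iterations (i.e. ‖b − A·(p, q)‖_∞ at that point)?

Iteration 1:
  p = (-6 - (2)·0.000) / (4) = -1.500
  q = (5 - (-3)·0.000) / (5) = 1.000
Iteration 2:
  p = (-6 - (2)·1.000) / (4) = -2.000
  q = (5 - (-3)·-1.500) / (5) = 0.100
Iteration 3:
  p = (-6 - (2)·0.100) / (4) = -1.550
  q = (5 - (-3)·-2.000) / (5) = -0.200
Iteration 4:
  p = (-6 - (2)·-0.200) / (4) = -1.400
  q = (5 - (-3)·-1.550) / (5) = 0.070
Residual b − A·x = (-0.540, 0.450); ∞-norm = 0.540

0.540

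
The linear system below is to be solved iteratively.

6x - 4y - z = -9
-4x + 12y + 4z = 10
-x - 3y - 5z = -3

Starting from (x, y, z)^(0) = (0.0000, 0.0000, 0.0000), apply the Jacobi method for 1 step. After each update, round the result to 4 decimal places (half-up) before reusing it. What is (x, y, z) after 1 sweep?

(-1.5000, 0.8333, 0.6000)

Iteration 1:
  x = (-9 - (-4)·0.0000 - (-1)·0.0000) / (6) = -1.5000
  y = (10 - (-4)·0.0000 - (4)·0.0000) / (12) = 0.8333
  z = (-3 - (-1)·0.0000 - (-3)·0.0000) / (-5) = 0.6000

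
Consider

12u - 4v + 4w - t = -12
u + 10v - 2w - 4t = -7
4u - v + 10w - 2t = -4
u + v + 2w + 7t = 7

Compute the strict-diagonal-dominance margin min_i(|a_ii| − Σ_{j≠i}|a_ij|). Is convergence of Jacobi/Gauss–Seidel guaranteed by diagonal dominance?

row 1: |12| − (4+4+1) = 3
row 2: |10| − (1+2+4) = 3
row 3: |10| − (4+1+2) = 3
row 4: |7| − (1+1+2) = 3
minimum over rows = 3 → strictly diagonally dominant (convergence guaranteed)

3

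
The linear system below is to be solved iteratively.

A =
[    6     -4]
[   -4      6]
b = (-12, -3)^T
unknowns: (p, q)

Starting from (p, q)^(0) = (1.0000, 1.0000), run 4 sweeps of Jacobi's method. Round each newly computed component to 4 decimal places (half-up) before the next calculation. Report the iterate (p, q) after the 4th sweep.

Iteration 1:
  p = (-12 - (-4)·1.0000) / (6) = -1.3333
  q = (-3 - (-4)·1.0000) / (6) = 0.1667
Iteration 2:
  p = (-12 - (-4)·0.1667) / (6) = -1.8889
  q = (-3 - (-4)·-1.3333) / (6) = -1.3889
Iteration 3:
  p = (-12 - (-4)·-1.3889) / (6) = -2.9259
  q = (-3 - (-4)·-1.8889) / (6) = -1.7593
Iteration 4:
  p = (-12 - (-4)·-1.7593) / (6) = -3.1729
  q = (-3 - (-4)·-2.9259) / (6) = -2.4506

(-3.1729, -2.4506)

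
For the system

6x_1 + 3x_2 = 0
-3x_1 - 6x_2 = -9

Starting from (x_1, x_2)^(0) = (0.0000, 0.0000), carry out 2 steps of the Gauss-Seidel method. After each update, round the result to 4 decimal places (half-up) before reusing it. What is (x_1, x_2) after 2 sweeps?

(-0.7500, 1.8750)

Iteration 1:
  x_1 = (0 - (3)·0.0000) / (6) = 0.0000
  x_2 = (-9 - (-3)·0.0000) / (-6) = 1.5000
Iteration 2:
  x_1 = (0 - (3)·1.5000) / (6) = -0.7500
  x_2 = (-9 - (-3)·-0.7500) / (-6) = 1.8750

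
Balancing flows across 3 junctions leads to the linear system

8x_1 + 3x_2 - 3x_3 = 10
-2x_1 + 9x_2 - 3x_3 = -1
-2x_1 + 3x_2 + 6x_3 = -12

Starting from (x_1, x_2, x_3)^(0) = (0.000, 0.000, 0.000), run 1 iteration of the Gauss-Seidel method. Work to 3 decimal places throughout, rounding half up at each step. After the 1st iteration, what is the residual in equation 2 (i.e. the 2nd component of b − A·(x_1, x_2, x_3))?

-5.004

Iteration 1:
  x_1 = (10 - (3)·0.000 - (-3)·0.000) / (8) = 1.250
  x_2 = (-1 - (-2)·1.250 - (-3)·0.000) / (9) = 0.167
  x_3 = (-12 - (-2)·1.250 - (3)·0.167) / (6) = -1.667
Residual b − A·x = (-5.502, -5.004, 0.001)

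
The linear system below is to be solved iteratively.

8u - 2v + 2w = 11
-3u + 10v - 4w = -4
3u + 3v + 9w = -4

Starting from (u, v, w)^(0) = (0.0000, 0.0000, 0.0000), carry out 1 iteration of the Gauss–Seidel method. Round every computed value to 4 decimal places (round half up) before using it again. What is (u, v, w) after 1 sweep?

(1.3750, 0.0125, -0.9069)

Iteration 1:
  u = (11 - (-2)·0.0000 - (2)·0.0000) / (8) = 1.3750
  v = (-4 - (-3)·1.3750 - (-4)·0.0000) / (10) = 0.0125
  w = (-4 - (3)·1.3750 - (3)·0.0125) / (9) = -0.9069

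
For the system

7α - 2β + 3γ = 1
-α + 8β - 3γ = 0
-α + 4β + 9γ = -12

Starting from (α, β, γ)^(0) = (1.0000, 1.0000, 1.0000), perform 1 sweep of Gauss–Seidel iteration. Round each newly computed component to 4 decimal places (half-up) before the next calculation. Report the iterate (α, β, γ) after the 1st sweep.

(0.0000, 0.3750, -1.5000)

Iteration 1:
  α = (1 - (-2)·1.0000 - (3)·1.0000) / (7) = 0.0000
  β = (0 - (-1)·0.0000 - (-3)·1.0000) / (8) = 0.3750
  γ = (-12 - (-1)·0.0000 - (4)·0.3750) / (9) = -1.5000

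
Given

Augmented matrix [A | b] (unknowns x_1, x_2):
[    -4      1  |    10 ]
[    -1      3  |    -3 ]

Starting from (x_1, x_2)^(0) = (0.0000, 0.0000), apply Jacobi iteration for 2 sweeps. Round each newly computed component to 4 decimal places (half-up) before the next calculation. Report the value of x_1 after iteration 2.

Iteration 1:
  x_1 = (10 - (1)·0.0000) / (-4) = -2.5000
  x_2 = (-3 - (-1)·0.0000) / (3) = -1.0000
Iteration 2:
  x_1 = (10 - (1)·-1.0000) / (-4) = -2.7500
  x_2 = (-3 - (-1)·-2.5000) / (3) = -1.8333

-2.7500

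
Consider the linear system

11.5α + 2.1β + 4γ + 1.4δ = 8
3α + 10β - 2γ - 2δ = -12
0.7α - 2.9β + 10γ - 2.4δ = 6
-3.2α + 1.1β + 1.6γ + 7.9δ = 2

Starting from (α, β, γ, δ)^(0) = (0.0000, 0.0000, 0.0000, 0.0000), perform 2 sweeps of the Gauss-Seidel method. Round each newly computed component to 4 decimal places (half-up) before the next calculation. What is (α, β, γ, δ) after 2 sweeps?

Iteration 1:
  α = (8 - (2.1)·0.0000 - (4)·0.0000 - (1.4)·0.0000) / (11.5) = 0.6957
  β = (-12 - (3)·0.6957 - (-2)·0.0000 - (-2)·0.0000) / (10) = -1.4087
  γ = (6 - (0.7)·0.6957 - (-2.9)·-1.4087 - (-2.4)·0.0000) / (10) = 0.1428
  δ = (2 - (-3.2)·0.6957 - (1.1)·-1.4087 - (1.6)·0.1428) / (7.9) = 0.7022
Iteration 2:
  α = (8 - (2.1)·-1.4087 - (4)·0.1428 - (1.4)·0.7022) / (11.5) = 0.8177
  β = (-12 - (3)·0.8177 - (-2)·0.1428 - (-2)·0.7022) / (10) = -1.2763
  γ = (6 - (0.7)·0.8177 - (-2.9)·-1.2763 - (-2.4)·0.7022) / (10) = 0.3412
  δ = (2 - (-3.2)·0.8177 - (1.1)·-1.2763 - (1.6)·0.3412) / (7.9) = 0.6930

(0.8177, -1.2763, 0.3412, 0.6930)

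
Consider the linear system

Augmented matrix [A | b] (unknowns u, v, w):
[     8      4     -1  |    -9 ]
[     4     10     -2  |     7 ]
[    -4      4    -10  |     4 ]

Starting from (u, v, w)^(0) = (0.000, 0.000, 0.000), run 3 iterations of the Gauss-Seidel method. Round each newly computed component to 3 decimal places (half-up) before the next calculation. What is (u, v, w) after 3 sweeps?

Iteration 1:
  u = (-9 - (4)·0.000 - (-1)·0.000) / (8) = -1.125
  v = (7 - (4)·-1.125 - (-2)·0.000) / (10) = 1.150
  w = (4 - (-4)·-1.125 - (4)·1.150) / (-10) = 0.510
Iteration 2:
  u = (-9 - (4)·1.150 - (-1)·0.510) / (8) = -1.636
  v = (7 - (4)·-1.636 - (-2)·0.510) / (10) = 1.456
  w = (4 - (-4)·-1.636 - (4)·1.456) / (-10) = 0.837
Iteration 3:
  u = (-9 - (4)·1.456 - (-1)·0.837) / (8) = -1.748
  v = (7 - (4)·-1.748 - (-2)·0.837) / (10) = 1.567
  w = (4 - (-4)·-1.748 - (4)·1.567) / (-10) = 0.926

(-1.748, 1.567, 0.926)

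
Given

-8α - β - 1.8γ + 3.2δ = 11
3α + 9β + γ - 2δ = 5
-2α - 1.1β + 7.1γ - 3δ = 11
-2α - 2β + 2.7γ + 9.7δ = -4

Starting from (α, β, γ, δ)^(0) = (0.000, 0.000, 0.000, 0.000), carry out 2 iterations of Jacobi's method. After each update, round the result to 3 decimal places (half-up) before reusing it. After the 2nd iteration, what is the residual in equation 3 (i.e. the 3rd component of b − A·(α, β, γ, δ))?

Iteration 1:
  α = (11 - (-1)·0.000 - (-1.8)·0.000 - (3.2)·0.000) / (-8) = -1.375
  β = (5 - (3)·0.000 - (1)·0.000 - (-2)·0.000) / (9) = 0.556
  γ = (11 - (-2)·0.000 - (-1.1)·0.000 - (-3)·0.000) / (7.1) = 1.549
  δ = (-4 - (-2)·0.000 - (-2)·0.000 - (2.7)·0.000) / (9.7) = -0.412
Iteration 2:
  α = (11 - (-1)·0.556 - (-1.8)·1.549 - (3.2)·-0.412) / (-8) = -1.958
  β = (5 - (3)·-1.375 - (1)·1.549 - (-2)·-0.412) / (9) = 0.750
  γ = (11 - (-2)·-1.375 - (-1.1)·0.556 - (-3)·-0.412) / (7.1) = 1.074
  δ = (-4 - (-2)·-1.375 - (-2)·0.556 - (2.7)·1.549) / (9.7) = -1.012
Residual b − A·x = (1.258, 1.026, -2.752, 0.501)

-2.752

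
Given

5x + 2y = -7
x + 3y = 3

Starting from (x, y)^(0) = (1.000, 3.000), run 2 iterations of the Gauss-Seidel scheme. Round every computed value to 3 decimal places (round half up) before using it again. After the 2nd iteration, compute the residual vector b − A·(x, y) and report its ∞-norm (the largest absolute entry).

0.303

Iteration 1:
  x = (-7 - (2)·3.000) / (5) = -2.600
  y = (3 - (1)·-2.600) / (3) = 1.867
Iteration 2:
  x = (-7 - (2)·1.867) / (5) = -2.147
  y = (3 - (1)·-2.147) / (3) = 1.716
Residual b − A·x = (0.303, -0.001); ∞-norm = 0.303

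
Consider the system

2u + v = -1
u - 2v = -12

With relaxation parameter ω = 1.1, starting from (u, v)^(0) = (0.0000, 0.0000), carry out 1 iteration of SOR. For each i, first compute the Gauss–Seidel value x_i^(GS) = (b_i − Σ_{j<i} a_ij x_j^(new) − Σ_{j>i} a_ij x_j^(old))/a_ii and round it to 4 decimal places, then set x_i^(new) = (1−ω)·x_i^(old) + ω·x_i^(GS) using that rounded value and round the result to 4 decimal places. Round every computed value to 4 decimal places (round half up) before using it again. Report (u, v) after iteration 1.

(-0.5500, 6.2975)

Iteration 1:
  u: GS value = (-1 - (1)·0.0000) / (2) = -0.5000;  u ← (1−ω)·0.0000 + ω·-0.5000 = -0.5500
  v: GS value = (-12 - (1)·-0.5500) / (-2) = 5.7250;  v ← (1−ω)·0.0000 + ω·5.7250 = 6.2975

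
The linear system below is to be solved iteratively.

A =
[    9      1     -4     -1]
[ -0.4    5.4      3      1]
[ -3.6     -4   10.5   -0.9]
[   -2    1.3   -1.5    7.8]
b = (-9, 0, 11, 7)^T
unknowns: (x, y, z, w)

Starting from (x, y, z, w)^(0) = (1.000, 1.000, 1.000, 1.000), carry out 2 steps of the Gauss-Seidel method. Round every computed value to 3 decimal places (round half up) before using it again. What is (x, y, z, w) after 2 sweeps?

Iteration 1:
  x = (-9 - (1)·1.000 - (-4)·1.000 - (-1)·1.000) / (9) = -0.556
  y = (0 - (-0.4)·-0.556 - (3)·1.000 - (1)·1.000) / (5.4) = -0.782
  z = (11 - (-3.6)·-0.556 - (-4)·-0.782 - (-0.9)·1.000) / (10.5) = 0.645
  w = (7 - (-2)·-0.556 - (1.3)·-0.782 - (-1.5)·0.645) / (7.8) = 1.009
Iteration 2:
  x = (-9 - (1)·-0.782 - (-4)·0.645 - (-1)·1.009) / (9) = -0.514
  y = (0 - (-0.4)·-0.514 - (3)·0.645 - (1)·1.009) / (5.4) = -0.583
  z = (11 - (-3.6)·-0.514 - (-4)·-0.583 - (-0.9)·1.009) / (10.5) = 0.736
  w = (7 - (-2)·-0.514 - (1.3)·-0.583 - (-1.5)·0.736) / (7.8) = 1.004

(-0.514, -0.583, 0.736, 1.004)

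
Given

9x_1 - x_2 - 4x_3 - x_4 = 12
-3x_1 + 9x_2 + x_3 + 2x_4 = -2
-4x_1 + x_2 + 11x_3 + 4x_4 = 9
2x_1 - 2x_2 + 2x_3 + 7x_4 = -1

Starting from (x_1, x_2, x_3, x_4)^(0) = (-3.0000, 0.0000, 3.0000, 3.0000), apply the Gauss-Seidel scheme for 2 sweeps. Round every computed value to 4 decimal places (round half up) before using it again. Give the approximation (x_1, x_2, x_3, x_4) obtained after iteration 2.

(1.5365, 0.4863, 1.8065, -0.9591)

Iteration 1:
  x_1 = (12 - (-1)·0.0000 - (-4)·3.0000 - (-1)·3.0000) / (9) = 3.0000
  x_2 = (-2 - (-3)·3.0000 - (1)·3.0000 - (2)·3.0000) / (9) = -0.2222
  x_3 = (9 - (-4)·3.0000 - (1)·-0.2222 - (4)·3.0000) / (11) = 0.8384
  x_4 = (-1 - (2)·3.0000 - (-2)·-0.2222 - (2)·0.8384) / (7) = -1.3030
Iteration 2:
  x_1 = (12 - (-1)·-0.2222 - (-4)·0.8384 - (-1)·-1.3030) / (9) = 1.5365
  x_2 = (-2 - (-3)·1.5365 - (1)·0.8384 - (2)·-1.3030) / (9) = 0.4863
  x_3 = (9 - (-4)·1.5365 - (1)·0.4863 - (4)·-1.3030) / (11) = 1.8065
  x_4 = (-1 - (2)·1.5365 - (-2)·0.4863 - (2)·1.8065) / (7) = -0.9591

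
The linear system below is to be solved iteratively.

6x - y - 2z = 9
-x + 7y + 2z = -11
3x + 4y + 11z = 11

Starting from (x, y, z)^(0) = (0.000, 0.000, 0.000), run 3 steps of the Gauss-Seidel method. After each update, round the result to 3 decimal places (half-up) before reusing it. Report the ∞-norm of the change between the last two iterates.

0.025

Iteration 1:
  x = (9 - (-1)·0.000 - (-2)·0.000) / (6) = 1.500
  y = (-11 - (-1)·1.500 - (2)·0.000) / (7) = -1.357
  z = (11 - (3)·1.500 - (4)·-1.357) / (11) = 1.084
Iteration 2:
  x = (9 - (-1)·-1.357 - (-2)·1.084) / (6) = 1.635
  y = (-11 - (-1)·1.635 - (2)·1.084) / (7) = -1.648
  z = (11 - (3)·1.635 - (4)·-1.648) / (11) = 1.153
Iteration 3:
  x = (9 - (-1)·-1.648 - (-2)·1.153) / (6) = 1.610
  y = (-11 - (-1)·1.610 - (2)·1.153) / (7) = -1.671
  z = (11 - (3)·1.610 - (4)·-1.671) / (11) = 1.169
Change: (-0.025, -0.023, 0.016) → max |·| = 0.025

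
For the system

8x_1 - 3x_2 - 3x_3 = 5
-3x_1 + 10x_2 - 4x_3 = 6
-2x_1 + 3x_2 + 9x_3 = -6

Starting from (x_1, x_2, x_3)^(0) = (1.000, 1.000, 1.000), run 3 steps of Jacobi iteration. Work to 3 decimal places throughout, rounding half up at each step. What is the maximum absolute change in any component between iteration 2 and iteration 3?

0.231

Iteration 1:
  x_1 = (5 - (-3)·1.000 - (-3)·1.000) / (8) = 1.375
  x_2 = (6 - (-3)·1.000 - (-4)·1.000) / (10) = 1.300
  x_3 = (-6 - (-2)·1.000 - (3)·1.000) / (9) = -0.778
Iteration 2:
  x_1 = (5 - (-3)·1.300 - (-3)·-0.778) / (8) = 0.821
  x_2 = (6 - (-3)·1.375 - (-4)·-0.778) / (10) = 0.701
  x_3 = (-6 - (-2)·1.375 - (3)·1.300) / (9) = -0.794
Iteration 3:
  x_1 = (5 - (-3)·0.701 - (-3)·-0.794) / (8) = 0.590
  x_2 = (6 - (-3)·0.821 - (-4)·-0.794) / (10) = 0.529
  x_3 = (-6 - (-2)·0.821 - (3)·0.701) / (9) = -0.718
Change: (-0.231, -0.172, 0.076) → max |·| = 0.231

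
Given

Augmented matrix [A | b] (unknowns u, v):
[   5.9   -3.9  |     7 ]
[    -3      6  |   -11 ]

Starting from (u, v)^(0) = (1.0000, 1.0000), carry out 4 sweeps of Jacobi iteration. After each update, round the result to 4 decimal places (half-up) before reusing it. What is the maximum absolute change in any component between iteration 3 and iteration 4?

0.5098

Iteration 1:
  u = (7 - (-3.9)·1.0000) / (5.9) = 1.8475
  v = (-11 - (-3)·1.0000) / (6) = -1.3333
Iteration 2:
  u = (7 - (-3.9)·-1.3333) / (5.9) = 0.3051
  v = (-11 - (-3)·1.8475) / (6) = -0.9096
Iteration 3:
  u = (7 - (-3.9)·-0.9096) / (5.9) = 0.5852
  v = (-11 - (-3)·0.3051) / (6) = -1.6808
Iteration 4:
  u = (7 - (-3.9)·-1.6808) / (5.9) = 0.0754
  v = (-11 - (-3)·0.5852) / (6) = -1.5407
Change: (-0.5098, 0.1401) → max |·| = 0.5098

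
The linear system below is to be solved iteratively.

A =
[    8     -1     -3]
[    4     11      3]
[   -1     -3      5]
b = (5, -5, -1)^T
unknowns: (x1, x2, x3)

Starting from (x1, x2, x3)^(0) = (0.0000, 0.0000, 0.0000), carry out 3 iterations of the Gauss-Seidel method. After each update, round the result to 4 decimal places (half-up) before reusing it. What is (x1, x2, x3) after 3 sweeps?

Iteration 1:
  x1 = (5 - (-1)·0.0000 - (-3)·0.0000) / (8) = 0.6250
  x2 = (-5 - (4)·0.6250 - (3)·0.0000) / (11) = -0.6818
  x3 = (-1 - (-1)·0.6250 - (-3)·-0.6818) / (5) = -0.4841
Iteration 2:
  x1 = (5 - (-1)·-0.6818 - (-3)·-0.4841) / (8) = 0.3582
  x2 = (-5 - (4)·0.3582 - (3)·-0.4841) / (11) = -0.4528
  x3 = (-1 - (-1)·0.3582 - (-3)·-0.4528) / (5) = -0.4000
Iteration 3:
  x1 = (5 - (-1)·-0.4528 - (-3)·-0.4000) / (8) = 0.4184
  x2 = (-5 - (4)·0.4184 - (3)·-0.4000) / (11) = -0.4976
  x3 = (-1 - (-1)·0.4184 - (-3)·-0.4976) / (5) = -0.4149

(0.4184, -0.4976, -0.4149)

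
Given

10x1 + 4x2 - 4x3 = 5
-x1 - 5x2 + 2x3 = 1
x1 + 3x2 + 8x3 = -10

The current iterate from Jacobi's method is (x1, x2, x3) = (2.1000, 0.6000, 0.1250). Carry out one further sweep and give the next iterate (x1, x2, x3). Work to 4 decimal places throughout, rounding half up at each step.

(0.3100, -0.5700, -1.7375)

One sweep:
  x1 = (5 - (4)·0.6000 - (-4)·0.1250) / (10) = 0.3100
  x2 = (1 - (-1)·2.1000 - (2)·0.1250) / (-5) = -0.5700
  x3 = (-10 - (1)·2.1000 - (3)·0.6000) / (8) = -1.7375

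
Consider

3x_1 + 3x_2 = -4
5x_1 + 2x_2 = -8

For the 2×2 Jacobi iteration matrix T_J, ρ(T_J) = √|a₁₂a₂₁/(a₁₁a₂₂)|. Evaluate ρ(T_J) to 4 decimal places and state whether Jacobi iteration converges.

a₁₂a₂₁/(a₁₁a₂₂) = (3)·(5) / ((3)·(2)) = 2.500000
ρ = √|2.500000| = √2.500000 = 1.5811
ρ > 1, so Jacobi diverges

1.5811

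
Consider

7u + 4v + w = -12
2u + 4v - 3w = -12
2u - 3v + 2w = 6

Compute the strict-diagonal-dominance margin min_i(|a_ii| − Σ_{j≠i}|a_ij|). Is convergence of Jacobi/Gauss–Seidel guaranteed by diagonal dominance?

row 1: |7| − (4+1) = 2
row 2: |4| − (2+3) = -1
row 3: |2| − (2+3) = -3
minimum over rows = -3 → not strictly diagonally dominant

-3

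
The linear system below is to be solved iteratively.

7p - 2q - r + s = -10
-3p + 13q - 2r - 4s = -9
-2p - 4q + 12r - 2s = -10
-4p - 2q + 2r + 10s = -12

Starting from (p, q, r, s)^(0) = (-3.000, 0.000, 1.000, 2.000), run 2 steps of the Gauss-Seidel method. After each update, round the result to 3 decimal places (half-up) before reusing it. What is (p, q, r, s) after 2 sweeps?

(-1.388, -1.672, -1.908, -1.708)

Iteration 1:
  p = (-10 - (-2)·0.000 - (-1)·1.000 - (1)·2.000) / (7) = -1.571
  q = (-9 - (-3)·-1.571 - (-2)·1.000 - (-4)·2.000) / (13) = -0.286
  r = (-10 - (-2)·-1.571 - (-4)·-0.286 - (-2)·2.000) / (12) = -0.857
  s = (-12 - (-4)·-1.571 - (-2)·-0.286 - (2)·-0.857) / (10) = -1.714
Iteration 2:
  p = (-10 - (-2)·-0.286 - (-1)·-0.857 - (1)·-1.714) / (7) = -1.388
  q = (-9 - (-3)·-1.388 - (-2)·-0.857 - (-4)·-1.714) / (13) = -1.672
  r = (-10 - (-2)·-1.388 - (-4)·-1.672 - (-2)·-1.714) / (12) = -1.908
  s = (-12 - (-4)·-1.388 - (-2)·-1.672 - (2)·-1.908) / (10) = -1.708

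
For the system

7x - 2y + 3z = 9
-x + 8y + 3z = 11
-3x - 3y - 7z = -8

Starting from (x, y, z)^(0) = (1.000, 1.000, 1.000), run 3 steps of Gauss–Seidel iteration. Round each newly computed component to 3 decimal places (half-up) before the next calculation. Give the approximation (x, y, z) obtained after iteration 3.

(1.787, 1.660, -0.334)

Iteration 1:
  x = (9 - (-2)·1.000 - (3)·1.000) / (7) = 1.143
  y = (11 - (-1)·1.143 - (3)·1.000) / (8) = 1.143
  z = (-8 - (-3)·1.143 - (-3)·1.143) / (-7) = 0.163
Iteration 2:
  x = (9 - (-2)·1.143 - (3)·0.163) / (7) = 1.542
  y = (11 - (-1)·1.542 - (3)·0.163) / (8) = 1.507
  z = (-8 - (-3)·1.542 - (-3)·1.507) / (-7) = -0.164
Iteration 3:
  x = (9 - (-2)·1.507 - (3)·-0.164) / (7) = 1.787
  y = (11 - (-1)·1.787 - (3)·-0.164) / (8) = 1.660
  z = (-8 - (-3)·1.787 - (-3)·1.660) / (-7) = -0.334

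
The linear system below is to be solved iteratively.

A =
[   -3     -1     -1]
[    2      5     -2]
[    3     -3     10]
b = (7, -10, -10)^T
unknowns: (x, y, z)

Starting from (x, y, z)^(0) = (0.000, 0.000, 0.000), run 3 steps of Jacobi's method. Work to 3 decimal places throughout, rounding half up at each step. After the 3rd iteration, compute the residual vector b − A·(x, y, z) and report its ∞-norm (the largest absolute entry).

0.499

Iteration 1:
  x = (7 - (-1)·0.000 - (-1)·0.000) / (-3) = -2.333
  y = (-10 - (2)·0.000 - (-2)·0.000) / (5) = -2.000
  z = (-10 - (3)·0.000 - (-3)·0.000) / (10) = -1.000
Iteration 2:
  x = (7 - (-1)·-2.000 - (-1)·-1.000) / (-3) = -1.333
  y = (-10 - (2)·-2.333 - (-2)·-1.000) / (5) = -1.467
  z = (-10 - (3)·-2.333 - (-3)·-2.000) / (10) = -0.900
Iteration 3:
  x = (7 - (-1)·-1.467 - (-1)·-0.900) / (-3) = -1.544
  y = (-10 - (2)·-1.333 - (-2)·-0.900) / (5) = -1.827
  z = (-10 - (3)·-1.333 - (-3)·-1.467) / (10) = -1.040
Residual b − A·x = (-0.499, 0.143, -0.449); ∞-norm = 0.499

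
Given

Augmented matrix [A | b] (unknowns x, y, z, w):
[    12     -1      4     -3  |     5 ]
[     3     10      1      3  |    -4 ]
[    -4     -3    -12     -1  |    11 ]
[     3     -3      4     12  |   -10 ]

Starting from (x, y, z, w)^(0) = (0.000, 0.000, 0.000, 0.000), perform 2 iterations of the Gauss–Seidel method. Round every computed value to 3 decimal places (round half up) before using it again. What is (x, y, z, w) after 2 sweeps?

(0.491, -0.227, -0.960, -0.693)

Iteration 1:
  x = (5 - (-1)·0.000 - (4)·0.000 - (-3)·0.000) / (12) = 0.417
  y = (-4 - (3)·0.417 - (1)·0.000 - (3)·0.000) / (10) = -0.525
  z = (11 - (-4)·0.417 - (-3)·-0.525 - (-1)·0.000) / (-12) = -0.924
  w = (-10 - (3)·0.417 - (-3)·-0.525 - (4)·-0.924) / (12) = -0.761
Iteration 2:
  x = (5 - (-1)·-0.525 - (4)·-0.924 - (-3)·-0.761) / (12) = 0.491
  y = (-4 - (3)·0.491 - (1)·-0.924 - (3)·-0.761) / (10) = -0.227
  z = (11 - (-4)·0.491 - (-3)·-0.227 - (-1)·-0.761) / (-12) = -0.960
  w = (-10 - (3)·0.491 - (-3)·-0.227 - (4)·-0.960) / (12) = -0.693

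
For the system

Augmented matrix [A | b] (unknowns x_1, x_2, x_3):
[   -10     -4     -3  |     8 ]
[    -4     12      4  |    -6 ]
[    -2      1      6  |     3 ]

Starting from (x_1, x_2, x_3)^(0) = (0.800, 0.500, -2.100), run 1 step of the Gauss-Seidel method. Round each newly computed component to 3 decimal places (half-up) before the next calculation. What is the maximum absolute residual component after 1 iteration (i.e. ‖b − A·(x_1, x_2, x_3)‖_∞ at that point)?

Iteration 1:
  x_1 = (8 - (-4)·0.500 - (-3)·-2.100) / (-10) = -0.370
  x_2 = (-6 - (-4)·-0.370 - (4)·-2.100) / (12) = 0.077
  x_3 = (3 - (-2)·-0.370 - (1)·0.077) / (6) = 0.364
Residual b − A·x = (5.700, -9.860, -0.001); ∞-norm = 9.860

9.860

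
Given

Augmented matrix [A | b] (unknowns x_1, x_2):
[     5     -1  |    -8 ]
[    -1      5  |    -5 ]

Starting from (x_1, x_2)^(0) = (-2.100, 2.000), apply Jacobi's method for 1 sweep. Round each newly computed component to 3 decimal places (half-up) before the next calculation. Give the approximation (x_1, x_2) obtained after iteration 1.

(-1.200, -1.420)

Iteration 1:
  x_1 = (-8 - (-1)·2.000) / (5) = -1.200
  x_2 = (-5 - (-1)·-2.100) / (5) = -1.420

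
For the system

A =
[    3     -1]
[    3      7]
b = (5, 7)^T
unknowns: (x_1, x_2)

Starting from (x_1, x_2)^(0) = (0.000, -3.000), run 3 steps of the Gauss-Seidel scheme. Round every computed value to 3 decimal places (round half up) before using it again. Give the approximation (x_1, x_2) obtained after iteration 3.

(1.728, 0.259)

Iteration 1:
  x_1 = (5 - (-1)·-3.000) / (3) = 0.667
  x_2 = (7 - (3)·0.667) / (7) = 0.714
Iteration 2:
  x_1 = (5 - (-1)·0.714) / (3) = 1.905
  x_2 = (7 - (3)·1.905) / (7) = 0.184
Iteration 3:
  x_1 = (5 - (-1)·0.184) / (3) = 1.728
  x_2 = (7 - (3)·1.728) / (7) = 0.259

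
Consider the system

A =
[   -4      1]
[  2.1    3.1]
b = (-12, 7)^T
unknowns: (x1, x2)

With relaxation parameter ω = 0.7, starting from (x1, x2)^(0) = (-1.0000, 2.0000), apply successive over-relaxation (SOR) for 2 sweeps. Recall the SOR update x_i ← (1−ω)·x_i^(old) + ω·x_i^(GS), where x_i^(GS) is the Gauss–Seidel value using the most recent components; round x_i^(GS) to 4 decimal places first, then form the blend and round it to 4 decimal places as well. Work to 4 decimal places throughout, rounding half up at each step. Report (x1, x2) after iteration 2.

(2.9482, 0.5310)

Iteration 1:
  x1: GS value = (-12 - (1)·2.0000) / (-4) = 3.5000;  x1 ← (1−ω)·-1.0000 + ω·3.5000 = 2.1500
  x2: GS value = (7 - (2.1)·2.1500) / (3.1) = 0.8016;  x2 ← (1−ω)·2.0000 + ω·0.8016 = 1.1611
Iteration 2:
  x1: GS value = (-12 - (1)·1.1611) / (-4) = 3.2903;  x1 ← (1−ω)·2.1500 + ω·3.2903 = 2.9482
  x2: GS value = (7 - (2.1)·2.9482) / (3.1) = 0.2609;  x2 ← (1−ω)·1.1611 + ω·0.2609 = 0.5310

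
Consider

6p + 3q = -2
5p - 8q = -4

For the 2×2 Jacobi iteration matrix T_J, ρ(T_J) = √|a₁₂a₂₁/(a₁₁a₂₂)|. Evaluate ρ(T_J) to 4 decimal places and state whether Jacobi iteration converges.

0.5590

a₁₂a₂₁/(a₁₁a₂₂) = (3)·(5) / ((6)·(-8)) = -0.312500
ρ = √|-0.312500| = √0.312500 = 0.5590
ρ < 1, so Jacobi converges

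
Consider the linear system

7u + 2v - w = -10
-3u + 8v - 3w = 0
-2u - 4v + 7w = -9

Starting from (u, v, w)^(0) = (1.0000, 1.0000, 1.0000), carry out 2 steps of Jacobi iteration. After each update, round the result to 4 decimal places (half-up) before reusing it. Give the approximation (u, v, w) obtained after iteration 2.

(-1.7041, -0.7500, -1.3061)

Iteration 1:
  u = (-10 - (2)·1.0000 - (-1)·1.0000) / (7) = -1.5714
  v = (0 - (-3)·1.0000 - (-3)·1.0000) / (8) = 0.7500
  w = (-9 - (-2)·1.0000 - (-4)·1.0000) / (7) = -0.4286
Iteration 2:
  u = (-10 - (2)·0.7500 - (-1)·-0.4286) / (7) = -1.7041
  v = (0 - (-3)·-1.5714 - (-3)·-0.4286) / (8) = -0.7500
  w = (-9 - (-2)·-1.5714 - (-4)·0.7500) / (7) = -1.3061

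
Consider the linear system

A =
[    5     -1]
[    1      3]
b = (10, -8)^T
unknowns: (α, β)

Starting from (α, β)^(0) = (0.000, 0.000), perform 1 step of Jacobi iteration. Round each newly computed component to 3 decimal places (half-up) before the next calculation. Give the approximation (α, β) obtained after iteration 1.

Iteration 1:
  α = (10 - (-1)·0.000) / (5) = 2.000
  β = (-8 - (1)·0.000) / (3) = -2.667

(2.000, -2.667)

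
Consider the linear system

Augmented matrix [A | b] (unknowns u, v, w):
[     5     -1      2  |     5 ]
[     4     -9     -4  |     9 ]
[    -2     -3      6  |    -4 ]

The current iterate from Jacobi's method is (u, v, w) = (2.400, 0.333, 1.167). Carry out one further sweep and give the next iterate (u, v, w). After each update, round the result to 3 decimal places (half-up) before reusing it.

One sweep:
  u = (5 - (-1)·0.333 - (2)·1.167) / (5) = 0.600
  v = (9 - (4)·2.400 - (-4)·1.167) / (-9) = -0.452
  w = (-4 - (-2)·2.400 - (-3)·0.333) / (6) = 0.300

(0.600, -0.452, 0.300)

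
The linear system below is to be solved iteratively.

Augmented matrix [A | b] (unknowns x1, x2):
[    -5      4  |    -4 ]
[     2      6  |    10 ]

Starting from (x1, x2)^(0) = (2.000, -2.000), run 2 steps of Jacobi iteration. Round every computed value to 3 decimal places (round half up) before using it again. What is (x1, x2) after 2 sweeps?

(1.600, 1.933)

Iteration 1:
  x1 = (-4 - (4)·-2.000) / (-5) = -0.800
  x2 = (10 - (2)·2.000) / (6) = 1.000
Iteration 2:
  x1 = (-4 - (4)·1.000) / (-5) = 1.600
  x2 = (10 - (2)·-0.800) / (6) = 1.933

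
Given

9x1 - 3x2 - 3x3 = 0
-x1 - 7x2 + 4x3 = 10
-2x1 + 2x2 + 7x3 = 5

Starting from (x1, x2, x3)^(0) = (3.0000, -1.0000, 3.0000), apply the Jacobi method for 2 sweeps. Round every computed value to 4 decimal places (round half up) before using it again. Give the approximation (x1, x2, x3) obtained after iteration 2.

(0.5714, -0.4626, 0.9456)

Iteration 1:
  x1 = (0 - (-3)·-1.0000 - (-3)·3.0000) / (9) = 0.6667
  x2 = (10 - (-1)·3.0000 - (4)·3.0000) / (-7) = -0.1429
  x3 = (5 - (-2)·3.0000 - (2)·-1.0000) / (7) = 1.8571
Iteration 2:
  x1 = (0 - (-3)·-0.1429 - (-3)·1.8571) / (9) = 0.5714
  x2 = (10 - (-1)·0.6667 - (4)·1.8571) / (-7) = -0.4626
  x3 = (5 - (-2)·0.6667 - (2)·-0.1429) / (7) = 0.9456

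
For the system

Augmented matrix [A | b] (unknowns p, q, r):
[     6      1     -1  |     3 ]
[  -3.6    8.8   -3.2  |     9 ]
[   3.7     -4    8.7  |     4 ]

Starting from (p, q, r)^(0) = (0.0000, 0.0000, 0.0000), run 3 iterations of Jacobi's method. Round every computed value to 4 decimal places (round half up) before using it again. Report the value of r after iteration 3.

0.9282

Iteration 1:
  p = (3 - (1)·0.0000 - (-1)·0.0000) / (6) = 0.5000
  q = (9 - (-3.6)·0.0000 - (-3.2)·0.0000) / (8.8) = 1.0227
  r = (4 - (3.7)·0.0000 - (-4)·0.0000) / (8.7) = 0.4598
Iteration 2:
  p = (3 - (1)·1.0227 - (-1)·0.4598) / (6) = 0.4062
  q = (9 - (-3.6)·0.5000 - (-3.2)·0.4598) / (8.8) = 1.3945
  r = (4 - (3.7)·0.5000 - (-4)·1.0227) / (8.7) = 0.7173
Iteration 3:
  p = (3 - (1)·1.3945 - (-1)·0.7173) / (6) = 0.3871
  q = (9 - (-3.6)·0.4062 - (-3.2)·0.7173) / (8.8) = 1.4497
  r = (4 - (3.7)·0.4062 - (-4)·1.3945) / (8.7) = 0.9282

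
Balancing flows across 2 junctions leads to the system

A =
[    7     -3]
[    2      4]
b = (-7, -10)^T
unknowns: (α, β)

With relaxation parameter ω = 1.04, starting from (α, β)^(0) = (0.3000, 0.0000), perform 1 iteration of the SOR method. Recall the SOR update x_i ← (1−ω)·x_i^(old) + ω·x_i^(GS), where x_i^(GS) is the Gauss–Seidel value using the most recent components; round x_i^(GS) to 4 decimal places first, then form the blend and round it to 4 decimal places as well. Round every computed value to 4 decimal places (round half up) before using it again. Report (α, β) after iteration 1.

(-1.0520, -2.0530)

Iteration 1:
  α: GS value = (-7 - (-3)·0.0000) / (7) = -1.0000;  α ← (1−ω)·0.3000 + ω·-1.0000 = -1.0520
  β: GS value = (-10 - (2)·-1.0520) / (4) = -1.9740;  β ← (1−ω)·0.0000 + ω·-1.9740 = -2.0530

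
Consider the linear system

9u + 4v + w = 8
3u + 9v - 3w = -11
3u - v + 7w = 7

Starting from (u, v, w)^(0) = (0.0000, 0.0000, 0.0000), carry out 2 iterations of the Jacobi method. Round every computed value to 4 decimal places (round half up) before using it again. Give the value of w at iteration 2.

Iteration 1:
  u = (8 - (4)·0.0000 - (1)·0.0000) / (9) = 0.8889
  v = (-11 - (3)·0.0000 - (-3)·0.0000) / (9) = -1.2222
  w = (7 - (3)·0.0000 - (-1)·0.0000) / (7) = 1.0000
Iteration 2:
  u = (8 - (4)·-1.2222 - (1)·1.0000) / (9) = 1.3210
  v = (-11 - (3)·0.8889 - (-3)·1.0000) / (9) = -1.1852
  w = (7 - (3)·0.8889 - (-1)·-1.2222) / (7) = 0.4444

0.4444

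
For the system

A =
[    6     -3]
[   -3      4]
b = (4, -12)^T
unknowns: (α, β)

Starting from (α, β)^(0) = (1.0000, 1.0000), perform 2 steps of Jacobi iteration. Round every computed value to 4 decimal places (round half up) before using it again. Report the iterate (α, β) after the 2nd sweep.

(-0.4583, -2.1250)

Iteration 1:
  α = (4 - (-3)·1.0000) / (6) = 1.1667
  β = (-12 - (-3)·1.0000) / (4) = -2.2500
Iteration 2:
  α = (4 - (-3)·-2.2500) / (6) = -0.4583
  β = (-12 - (-3)·1.1667) / (4) = -2.1250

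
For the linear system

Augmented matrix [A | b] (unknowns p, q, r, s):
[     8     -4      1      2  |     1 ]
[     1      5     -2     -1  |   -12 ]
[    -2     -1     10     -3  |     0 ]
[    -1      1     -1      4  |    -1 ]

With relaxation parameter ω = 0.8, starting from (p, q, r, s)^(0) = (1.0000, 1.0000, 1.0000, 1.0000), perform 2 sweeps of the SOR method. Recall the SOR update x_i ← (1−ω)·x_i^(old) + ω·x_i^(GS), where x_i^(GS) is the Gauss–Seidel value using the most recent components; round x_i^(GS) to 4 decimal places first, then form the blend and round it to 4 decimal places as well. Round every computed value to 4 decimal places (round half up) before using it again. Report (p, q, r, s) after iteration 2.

(-0.4657, -1.9110, -0.0465, 0.1639)

Iteration 1:
  p: GS value = (1 - (-4)·1.0000 - (1)·1.0000 - (2)·1.0000) / (8) = 0.2500;  p ← (1−ω)·1.0000 + ω·0.2500 = 0.4000
  q: GS value = (-12 - (1)·0.4000 - (-2)·1.0000 - (-1)·1.0000) / (5) = -1.8800;  q ← (1−ω)·1.0000 + ω·-1.8800 = -1.3040
  r: GS value = (0 - (-2)·0.4000 - (-1)·-1.3040 - (-3)·1.0000) / (10) = 0.2496;  r ← (1−ω)·1.0000 + ω·0.2496 = 0.3997
  s: GS value = (-1 - (-1)·0.4000 - (1)·-1.3040 - (-1)·0.3997) / (4) = 0.2759;  s ← (1−ω)·1.0000 + ω·0.2759 = 0.4207
Iteration 2:
  p: GS value = (1 - (-4)·-1.3040 - (1)·0.3997 - (2)·0.4207) / (8) = -0.6821;  p ← (1−ω)·0.4000 + ω·-0.6821 = -0.4657
  q: GS value = (-12 - (1)·-0.4657 - (-2)·0.3997 - (-1)·0.4207) / (5) = -2.0628;  q ← (1−ω)·-1.3040 + ω·-2.0628 = -1.9110
  r: GS value = (0 - (-2)·-0.4657 - (-1)·-1.9110 - (-3)·0.4207) / (10) = -0.1580;  r ← (1−ω)·0.3997 + ω·-0.1580 = -0.0465
  s: GS value = (-1 - (-1)·-0.4657 - (1)·-1.9110 - (-1)·-0.0465) / (4) = 0.0997;  s ← (1−ω)·0.4207 + ω·0.0997 = 0.1639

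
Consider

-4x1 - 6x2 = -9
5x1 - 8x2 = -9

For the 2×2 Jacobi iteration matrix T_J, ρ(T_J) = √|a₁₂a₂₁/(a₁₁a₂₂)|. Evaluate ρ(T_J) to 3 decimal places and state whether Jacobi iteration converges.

a₁₂a₂₁/(a₁₁a₂₂) = (-6)·(5) / ((-4)·(-8)) = -0.937500
ρ = √|-0.937500| = √0.937500 = 0.968
ρ < 1, so Jacobi converges

0.968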